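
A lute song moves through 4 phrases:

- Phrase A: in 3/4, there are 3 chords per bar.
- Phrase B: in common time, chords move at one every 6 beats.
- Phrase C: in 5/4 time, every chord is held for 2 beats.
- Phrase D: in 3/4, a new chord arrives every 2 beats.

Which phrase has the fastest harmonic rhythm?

Phrase A

A: 3/1 = 3 chords/bar.
B: 4/6 = 2/3 chords/bar.
C: 5/2 = 2.5 chords/bar.
D: 3/2 = 1.5 chords/bar.
Fastest is A at 3 chords/bar.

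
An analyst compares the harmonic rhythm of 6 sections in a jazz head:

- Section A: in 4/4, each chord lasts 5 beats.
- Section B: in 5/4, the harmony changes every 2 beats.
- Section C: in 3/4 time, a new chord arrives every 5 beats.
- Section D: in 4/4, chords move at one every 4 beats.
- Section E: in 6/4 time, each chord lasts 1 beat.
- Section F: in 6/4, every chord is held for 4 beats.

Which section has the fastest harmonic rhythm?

A: each chord is 5 beats in 4/4, so 0.8 per bar.
B: each chord is 2 beats in 5/4, so 2.5 per bar.
C: each chord is 5 beats in 3/4, so 0.6 per bar.
D: each chord is 4 beats in 4/4, so 1 per bar.
E: each chord is 1 beat in 6/4, so 6 per bar.
F: each chord is 4 beats in 6/4, so 1.5 per bar.
Fastest is E at 6 chords/bar.

Section E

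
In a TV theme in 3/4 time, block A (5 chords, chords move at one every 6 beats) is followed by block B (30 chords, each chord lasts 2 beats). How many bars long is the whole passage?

A: 5 × 6 = 30 beats = 10 bars.
B: 30 × 2 = 60 beats = 20 bars.
Total: 10 + 20 = 30 bars.

30 bars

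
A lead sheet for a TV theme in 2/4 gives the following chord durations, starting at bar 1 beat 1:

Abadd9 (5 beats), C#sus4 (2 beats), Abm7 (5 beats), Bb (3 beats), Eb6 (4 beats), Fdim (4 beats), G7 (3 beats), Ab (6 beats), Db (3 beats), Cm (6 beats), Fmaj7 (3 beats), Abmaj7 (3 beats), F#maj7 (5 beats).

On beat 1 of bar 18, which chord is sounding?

Beat 1 of bar 18 is beat (18−1)×2 + 1 = 35 overall.
Running totals: Abadd9 ends at 5, C#sus4 ends at 7, Abm7 ends at 12, Bb ends at 15, Eb6 ends at 19, Fdim ends at 23, G7 ends at 26, Ab ends at 32, Db ends at 35.
Beat 35 falls within Db.

Db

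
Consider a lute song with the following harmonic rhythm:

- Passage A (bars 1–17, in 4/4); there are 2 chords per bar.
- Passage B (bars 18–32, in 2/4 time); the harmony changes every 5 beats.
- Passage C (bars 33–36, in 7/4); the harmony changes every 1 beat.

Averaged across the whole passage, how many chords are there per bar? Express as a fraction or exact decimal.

A: 17 × 4 = 68 beats ÷ 2 = 34 chords.
B: 15 × 2 = 30 beats ÷ 5 = 6 chords.
C: 4 × 7 = 28 beats ÷ 1 = 28 chords.
Overall: 68 chords over 36 bars → 68/36 = 17/9 chords per bar.

17/9 chords per bar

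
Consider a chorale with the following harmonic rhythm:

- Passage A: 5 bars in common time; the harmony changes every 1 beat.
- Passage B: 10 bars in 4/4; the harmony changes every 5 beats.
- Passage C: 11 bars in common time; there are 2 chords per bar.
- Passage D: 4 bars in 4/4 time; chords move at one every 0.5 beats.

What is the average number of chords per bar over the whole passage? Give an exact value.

41/15 chords per bar

A: 5 bars of 4 beats is 20 beats; at 1 beat each that's 20 chords.
B: 10 bars of 4 beats is 40 beats; at 5 beats each that's 8 chords.
C: 11 bars of 4 beats is 44 beats; at 2 beats each that's 22 chords.
D: 4 bars of 4 beats is 16 beats; at 0.5 beats each that's 32 chords.
Overall: 82 chords over 30 bars → 82/30 = 41/15 chords per bar.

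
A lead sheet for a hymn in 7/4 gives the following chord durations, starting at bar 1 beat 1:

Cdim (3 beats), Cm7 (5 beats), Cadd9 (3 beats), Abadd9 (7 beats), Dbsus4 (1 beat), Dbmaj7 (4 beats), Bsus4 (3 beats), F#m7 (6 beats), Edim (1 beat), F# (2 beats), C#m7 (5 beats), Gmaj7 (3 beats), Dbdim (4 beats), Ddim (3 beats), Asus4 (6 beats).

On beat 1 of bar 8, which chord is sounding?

Ddim

Beat 1 of bar 8 is beat (8−1)×7 + 1 = 50 overall.
Running totals: Cdim ends at 3, Cm7 ends at 8, Cadd9 ends at 11, Abadd9 ends at 18, Dbsus4 ends at 19, Dbmaj7 ends at 23, Bsus4 ends at 26, F#m7 ends at 32, Edim ends at 33, F# ends at 35, C#m7 ends at 40, Gmaj7 ends at 43, Dbdim ends at 47, Ddim ends at 50.
Beat 50 falls within Ddim.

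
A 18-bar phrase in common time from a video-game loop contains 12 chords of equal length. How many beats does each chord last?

18 bars × 4 beats/bar = 72 beats total.
72 beats ÷ 12 chords = 6 beats per chord.

6 beats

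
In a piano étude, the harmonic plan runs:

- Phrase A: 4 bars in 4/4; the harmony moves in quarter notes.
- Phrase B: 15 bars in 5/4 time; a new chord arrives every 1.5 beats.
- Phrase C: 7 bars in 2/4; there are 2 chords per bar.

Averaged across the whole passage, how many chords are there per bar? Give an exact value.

40/13 chords per bar

A: 4 bars of 4 beats is 16 beats; at 1 beat each that's 16 chords.
B: 15 bars of 5 beats is 75 beats; at 1.5 beats each that's 50 chords.
C: 7 bars of 2 beats is 14 beats; at 1 beat each that's 14 chords.
Overall: 80 chords over 26 bars → 80/26 = 40/13 chords per bar.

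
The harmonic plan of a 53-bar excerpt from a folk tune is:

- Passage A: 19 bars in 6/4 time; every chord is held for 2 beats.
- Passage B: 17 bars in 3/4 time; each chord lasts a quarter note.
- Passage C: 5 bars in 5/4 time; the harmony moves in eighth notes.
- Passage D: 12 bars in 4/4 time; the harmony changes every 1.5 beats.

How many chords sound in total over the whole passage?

A: 19 bars × 6 beats = 114 beats; 2 beats/chord → 57 chords.
B: 17 bars × 3 beats = 51 beats; 1 beat/chord → 51 chords.
C: 5 bars × 5 beats = 25 beats; 0.5 beats/chord → 50 chords.
D: 12 bars × 4 beats = 48 beats; 1.5 beats/chord → 32 chords.
Total: 57 + 51 + 50 + 32 = 190.

190 chords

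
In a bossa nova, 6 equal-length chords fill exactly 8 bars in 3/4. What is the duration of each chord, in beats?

8 bars × 3 beats/bar = 24 beats total.
24 beats ÷ 6 chords = 4 beats per chord.
(That is a whole note.)

4 beats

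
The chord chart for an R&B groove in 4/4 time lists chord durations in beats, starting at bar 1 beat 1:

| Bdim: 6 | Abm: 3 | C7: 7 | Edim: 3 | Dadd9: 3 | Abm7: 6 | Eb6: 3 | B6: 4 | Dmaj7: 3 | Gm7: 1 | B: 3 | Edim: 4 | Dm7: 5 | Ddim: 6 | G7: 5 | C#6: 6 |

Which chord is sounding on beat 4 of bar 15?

G7

Beat 4 of bar 15 is beat (15−1)×4 + 4 = 60 overall.
Running totals: Bdim ends at 6, Abm ends at 9, C7 ends at 16, Edim ends at 19, Dadd9 ends at 22, Abm7 ends at 28, Eb6 ends at 31, B6 ends at 35, Dmaj7 ends at 38, Gm7 ends at 39, B ends at 42, Edim ends at 46, Dm7 ends at 51, Ddim ends at 57, G7 ends at 62.
Beat 60 falls within G7.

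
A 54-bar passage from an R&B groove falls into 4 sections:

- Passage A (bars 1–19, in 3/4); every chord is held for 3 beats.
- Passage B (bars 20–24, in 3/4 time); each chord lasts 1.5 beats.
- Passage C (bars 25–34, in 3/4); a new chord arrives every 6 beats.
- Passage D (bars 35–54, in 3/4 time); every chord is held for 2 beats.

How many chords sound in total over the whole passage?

64 chords

A: 19·3 = 57 beats, 57/3 = 19 chords.
B: 5·3 = 15 beats, 15/1.5 = 10 chords.
C: 10·3 = 30 beats, 30/6 = 5 chords.
D: 20·3 = 60 beats, 60/2 = 30 chords.
Total: 19 + 10 + 5 + 30 = 64.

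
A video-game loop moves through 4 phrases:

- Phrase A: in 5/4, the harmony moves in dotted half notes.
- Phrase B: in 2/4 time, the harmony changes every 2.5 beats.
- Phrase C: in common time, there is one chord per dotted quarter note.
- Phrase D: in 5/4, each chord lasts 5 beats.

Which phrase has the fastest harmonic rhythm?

Phrase C

A: 5/3 = 5/3 chords/bar.
B: 2/2.5 = 0.8 chords/bar.
C: 4/1.5 = 8/3 chords/bar.
D: 5/5 = 1 chord/bar.
Fastest is C at 8/3 chords/bar.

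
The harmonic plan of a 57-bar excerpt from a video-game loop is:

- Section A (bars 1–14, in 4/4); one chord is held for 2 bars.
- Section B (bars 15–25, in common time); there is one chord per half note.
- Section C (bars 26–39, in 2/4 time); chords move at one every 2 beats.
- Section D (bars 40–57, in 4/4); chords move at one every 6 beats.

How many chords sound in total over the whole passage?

A: 14·4 = 56 beats, 56/8 = 7 chords.
B: 11·4 = 44 beats, 44/2 = 22 chords.
C: 14·2 = 28 beats, 28/2 = 14 chords.
D: 18·4 = 72 beats, 72/6 = 12 chords.
Total: 7 + 22 + 14 + 12 = 55.

55 chords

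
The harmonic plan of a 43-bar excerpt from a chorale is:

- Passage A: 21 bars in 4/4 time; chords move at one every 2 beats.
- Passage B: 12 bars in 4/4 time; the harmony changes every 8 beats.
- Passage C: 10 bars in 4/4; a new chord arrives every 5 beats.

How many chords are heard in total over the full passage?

56 chords

A has 84 beats and chords last 2 each, so 42 chords.
B has 48 beats and chords last 8 each, so 6 chords.
C has 40 beats and chords last 5 each, so 8 chords.
Total: 42 + 6 + 8 = 56.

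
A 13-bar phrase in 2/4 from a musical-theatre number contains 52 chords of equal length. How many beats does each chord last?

0.5 beats

13 bars × 2 beats/bar = 26 beats total.
26 beats ÷ 52 chords = 0.5 beats per chord.
(That is an eighth note.)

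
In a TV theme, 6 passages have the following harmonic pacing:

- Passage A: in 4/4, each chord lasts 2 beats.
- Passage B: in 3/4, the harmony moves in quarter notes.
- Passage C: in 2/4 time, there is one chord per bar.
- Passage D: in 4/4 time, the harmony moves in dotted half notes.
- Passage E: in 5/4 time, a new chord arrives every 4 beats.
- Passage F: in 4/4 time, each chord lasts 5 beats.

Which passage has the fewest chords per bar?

A: 4/2 = 2 chords/bar.
B: 3/1 = 3 chords/bar.
C: 2/2 = 1 chord/bar.
D: 4/3 = 4/3 chords/bar.
E: 5/4 = 1.25 chords/bar.
F: 4/5 = 0.8 chords/bar.
Slowest is F at 0.8 chords/bar.

Passage F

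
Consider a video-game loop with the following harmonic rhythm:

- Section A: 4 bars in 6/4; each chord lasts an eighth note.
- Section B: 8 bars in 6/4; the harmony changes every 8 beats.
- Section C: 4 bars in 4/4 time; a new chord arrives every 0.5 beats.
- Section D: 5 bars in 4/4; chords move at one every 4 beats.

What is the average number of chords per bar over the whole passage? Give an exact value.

13/3 chords per bar

A: 4 bars of 6 beats is 24 beats; at 0.5 beats each that's 48 chords.
B: 8 bars of 6 beats is 48 beats; at 8 beats each that's 6 chords.
C: 4 bars of 4 beats is 16 beats; at 0.5 beats each that's 32 chords.
D: 5 bars of 4 beats is 20 beats; at 4 beats each that's 5 chords.
Overall: 91 chords over 21 bars → 91/21 = 13/3 chords per bar.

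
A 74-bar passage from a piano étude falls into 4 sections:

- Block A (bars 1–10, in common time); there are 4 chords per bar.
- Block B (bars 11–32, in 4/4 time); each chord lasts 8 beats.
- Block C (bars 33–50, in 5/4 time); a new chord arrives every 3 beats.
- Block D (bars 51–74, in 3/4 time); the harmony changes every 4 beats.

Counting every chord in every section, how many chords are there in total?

A: 10 bars × 4 beats = 40 beats; 1 beat/chord → 40 chords.
B: 22 bars × 4 beats = 88 beats; 8 beats/chord → 11 chords.
C: 18 bars × 5 beats = 90 beats; 3 beats/chord → 30 chords.
D: 24 bars × 3 beats = 72 beats; 4 beats/chord → 18 chords.
Total: 40 + 11 + 30 + 18 = 99.

99 chords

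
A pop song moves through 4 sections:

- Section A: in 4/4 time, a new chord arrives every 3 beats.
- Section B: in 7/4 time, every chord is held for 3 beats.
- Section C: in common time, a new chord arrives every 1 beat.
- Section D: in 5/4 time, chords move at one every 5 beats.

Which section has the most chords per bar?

Section C

A: each chord is 3 beats in 4/4, so 4/3 per bar.
B: each chord is 3 beats in 7/4, so 7/3 per bar.
C: each chord is 1 beat in 4/4, so 4 per bar.
D: each chord is 5 beats in 5/4, so 1 per bar.
Fastest is C at 4 chords/bar.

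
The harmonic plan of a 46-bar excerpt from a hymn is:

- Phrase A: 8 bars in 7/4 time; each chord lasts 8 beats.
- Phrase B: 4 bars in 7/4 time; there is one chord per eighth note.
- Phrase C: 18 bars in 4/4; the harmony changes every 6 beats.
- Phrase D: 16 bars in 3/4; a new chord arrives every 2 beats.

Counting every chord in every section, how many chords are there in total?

99 chords

A has 56 beats and chords last 8 each, so 7 chords.
B has 28 beats and chords last 0.5 each, so 56 chords.
C has 72 beats and chords last 6 each, so 12 chords.
D has 48 beats and chords last 2 each, so 24 chords.
Total: 7 + 56 + 12 + 24 = 99.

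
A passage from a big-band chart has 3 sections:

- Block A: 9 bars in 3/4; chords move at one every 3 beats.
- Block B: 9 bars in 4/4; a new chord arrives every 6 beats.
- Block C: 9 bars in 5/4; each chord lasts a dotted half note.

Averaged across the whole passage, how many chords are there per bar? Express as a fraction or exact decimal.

10/9 chords per bar

A: 9 × 3 = 27 beats ÷ 3 = 9 chords.
B: 9 × 4 = 36 beats ÷ 6 = 6 chords.
C: 9 × 5 = 45 beats ÷ 3 = 15 chords.
Overall: 30 chords over 27 bars → 30/27 = 10/9 chords per bar.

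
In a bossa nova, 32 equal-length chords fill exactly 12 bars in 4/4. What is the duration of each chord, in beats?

12 bars × 4 beats/bar = 48 beats total.
48 beats ÷ 32 chords = 1.5 beats per chord.
(That is a dotted quarter note.)

1.5 beats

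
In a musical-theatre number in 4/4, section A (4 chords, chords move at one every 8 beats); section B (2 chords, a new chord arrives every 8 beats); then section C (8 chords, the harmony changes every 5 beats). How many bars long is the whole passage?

22 bars

A: 4 × 8 = 32 beats = 8 bars.
B: 2 × 8 = 16 beats = 4 bars.
C: 8 × 5 = 40 beats = 10 bars.
Total: 8 + 4 + 10 = 22 bars.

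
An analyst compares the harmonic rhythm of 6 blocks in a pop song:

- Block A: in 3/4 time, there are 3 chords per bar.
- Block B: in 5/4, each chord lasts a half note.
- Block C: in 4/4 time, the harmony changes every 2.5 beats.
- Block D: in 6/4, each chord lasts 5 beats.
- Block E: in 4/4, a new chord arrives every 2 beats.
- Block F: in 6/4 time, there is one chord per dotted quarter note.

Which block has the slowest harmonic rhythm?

Block D

A: each chord is 1 beat in 3/4, so 3 per bar.
B: each chord is 2 beats in 5/4, so 2.5 per bar.
C: each chord is 2.5 beats in 4/4, so 1.6 per bar.
D: each chord is 5 beats in 6/4, so 1.2 per bar.
E: each chord is 2 beats in 4/4, so 2 per bar.
F: each chord is 1.5 beats in 6/4, so 4 per bar.
Slowest is D at 1.2 chords/bar.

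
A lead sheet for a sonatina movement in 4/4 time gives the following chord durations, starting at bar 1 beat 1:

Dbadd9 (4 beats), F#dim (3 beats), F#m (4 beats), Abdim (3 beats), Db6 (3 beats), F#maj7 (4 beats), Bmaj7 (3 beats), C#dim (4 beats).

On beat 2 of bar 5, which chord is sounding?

Beat 2 of bar 5 is beat (5−1)×4 + 2 = 18 overall.
Running totals: Dbadd9 ends at 4, F#dim ends at 7, F#m ends at 11, Abdim ends at 14, Db6 ends at 17, F#maj7 ends at 21.
Beat 18 falls within F#maj7.

F#maj7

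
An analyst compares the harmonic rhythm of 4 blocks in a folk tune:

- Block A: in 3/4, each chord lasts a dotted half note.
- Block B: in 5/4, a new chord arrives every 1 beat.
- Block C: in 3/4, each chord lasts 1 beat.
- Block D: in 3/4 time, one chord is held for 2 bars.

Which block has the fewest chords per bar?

Block D

A: 3/3 = 1 chord/bar.
B: 5/1 = 5 chords/bar.
C: 3/1 = 3 chords/bar.
D: 3/6 = 0.5 chords/bar.
Slowest is D at 0.5 chords/bar.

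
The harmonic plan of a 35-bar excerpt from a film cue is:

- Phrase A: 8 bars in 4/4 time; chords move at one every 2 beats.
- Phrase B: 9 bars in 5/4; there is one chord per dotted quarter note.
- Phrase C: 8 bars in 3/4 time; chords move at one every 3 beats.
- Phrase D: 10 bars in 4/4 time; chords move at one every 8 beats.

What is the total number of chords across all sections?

59 chords

A: 8·4 = 32 beats, 32/2 = 16 chords.
B: 9·5 = 45 beats, 45/1.5 = 30 chords.
C: 8·3 = 24 beats, 24/3 = 8 chords.
D: 10·4 = 40 beats, 40/8 = 5 chords.
Total: 16 + 30 + 8 + 5 = 59.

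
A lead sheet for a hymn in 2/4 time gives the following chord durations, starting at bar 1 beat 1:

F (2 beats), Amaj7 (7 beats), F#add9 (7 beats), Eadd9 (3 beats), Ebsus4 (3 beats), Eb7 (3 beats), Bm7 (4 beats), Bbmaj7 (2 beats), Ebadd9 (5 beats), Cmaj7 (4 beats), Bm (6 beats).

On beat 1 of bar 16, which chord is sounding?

Beat 1 of bar 16 is beat (16−1)×2 + 1 = 31 overall.
Running totals: F ends at 2, Amaj7 ends at 9, F#add9 ends at 16, Eadd9 ends at 19, Ebsus4 ends at 22, Eb7 ends at 25, Bm7 ends at 29, Bbmaj7 ends at 31.
Beat 31 falls within Bbmaj7.

Bbmaj7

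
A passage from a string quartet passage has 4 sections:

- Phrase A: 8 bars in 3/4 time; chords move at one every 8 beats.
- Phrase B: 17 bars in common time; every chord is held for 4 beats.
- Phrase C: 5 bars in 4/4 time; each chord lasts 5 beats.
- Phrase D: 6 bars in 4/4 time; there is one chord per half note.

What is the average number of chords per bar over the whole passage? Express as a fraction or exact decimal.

1 chords per bar

A: 8 bars of 3 beats is 24 beats; at 8 beats each that's 3 chords.
B: 17 bars of 4 beats is 68 beats; at 4 beats each that's 17 chords.
C: 5 bars of 4 beats is 20 beats; at 5 beats each that's 4 chords.
D: 6 bars of 4 beats is 24 beats; at 2 beats each that's 12 chords.
Overall: 36 chords over 36 bars → 36/36 = 1 chords per bar.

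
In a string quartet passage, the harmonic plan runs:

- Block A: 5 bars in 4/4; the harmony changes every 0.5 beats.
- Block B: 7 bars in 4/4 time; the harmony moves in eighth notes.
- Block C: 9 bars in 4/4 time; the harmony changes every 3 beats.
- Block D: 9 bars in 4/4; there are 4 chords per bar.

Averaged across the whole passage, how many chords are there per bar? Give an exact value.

4.8 chords per bar

A: 5 bars of 4 beats is 20 beats; at 0.5 beats each that's 40 chords.
B: 7 bars of 4 beats is 28 beats; at 0.5 beats each that's 56 chords.
C: 9 bars of 4 beats is 36 beats; at 3 beats each that's 12 chords.
D: 9 bars of 4 beats is 36 beats; at 1 beat each that's 36 chords.
Overall: 144 chords over 30 bars → 144/30 = 4.8 chords per bar.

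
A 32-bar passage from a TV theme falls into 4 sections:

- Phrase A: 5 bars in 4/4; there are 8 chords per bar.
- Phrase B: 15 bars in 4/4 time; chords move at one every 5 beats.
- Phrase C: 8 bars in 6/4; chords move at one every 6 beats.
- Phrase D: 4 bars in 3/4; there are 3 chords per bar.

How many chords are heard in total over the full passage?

A has 20 beats and chords last 0.5 each, so 40 chords.
B has 60 beats and chords last 5 each, so 12 chords.
C has 48 beats and chords last 6 each, so 8 chords.
D has 12 beats and chords last 1 each, so 12 chords.
Total: 40 + 12 + 8 + 12 = 72.

72 chords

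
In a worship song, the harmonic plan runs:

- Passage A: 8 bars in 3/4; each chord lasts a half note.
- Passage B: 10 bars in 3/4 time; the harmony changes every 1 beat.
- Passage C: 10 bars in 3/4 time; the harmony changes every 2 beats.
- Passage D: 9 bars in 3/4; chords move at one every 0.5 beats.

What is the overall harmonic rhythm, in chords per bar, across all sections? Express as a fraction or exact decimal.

3 chords per bar

A: 8 × 3 = 24 beats ÷ 2 = 12 chords.
B: 10 × 3 = 30 beats ÷ 1 = 30 chords.
C: 10 × 3 = 30 beats ÷ 2 = 15 chords.
D: 9 × 3 = 27 beats ÷ 0.5 = 54 chords.
Overall: 111 chords over 37 bars → 111/37 = 3 chords per bar.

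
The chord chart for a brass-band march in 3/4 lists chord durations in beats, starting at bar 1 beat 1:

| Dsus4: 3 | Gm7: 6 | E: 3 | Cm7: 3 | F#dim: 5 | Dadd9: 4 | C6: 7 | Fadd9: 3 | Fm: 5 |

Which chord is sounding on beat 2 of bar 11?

Fadd9

Beat 2 of bar 11 is beat (11−1)×3 + 2 = 32 overall.
Running totals: Dsus4 ends at 3, Gm7 ends at 9, E ends at 12, Cm7 ends at 15, F#dim ends at 20, Dadd9 ends at 24, C6 ends at 31, Fadd9 ends at 34.
Beat 32 falls within Fadd9.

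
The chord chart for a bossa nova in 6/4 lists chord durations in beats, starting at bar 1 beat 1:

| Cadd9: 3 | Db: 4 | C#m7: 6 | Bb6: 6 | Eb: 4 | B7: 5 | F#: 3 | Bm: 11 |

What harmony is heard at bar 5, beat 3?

Beat 3 of bar 5 is beat (5−1)×6 + 3 = 27 overall.
Running totals: Cadd9 ends at 3, Db ends at 7, C#m7 ends at 13, Bb6 ends at 19, Eb ends at 23, B7 ends at 28.
Beat 27 falls within B7.

B7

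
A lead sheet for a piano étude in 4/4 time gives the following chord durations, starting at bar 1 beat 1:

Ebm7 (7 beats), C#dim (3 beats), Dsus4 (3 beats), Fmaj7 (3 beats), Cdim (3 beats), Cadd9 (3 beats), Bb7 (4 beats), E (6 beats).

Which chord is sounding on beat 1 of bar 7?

Bb7

Beat 1 of bar 7 is beat (7−1)×4 + 1 = 25 overall.
Running totals: Ebm7 ends at 7, C#dim ends at 10, Dsus4 ends at 13, Fmaj7 ends at 16, Cdim ends at 19, Cadd9 ends at 22, Bb7 ends at 26.
Beat 25 falls within Bb7.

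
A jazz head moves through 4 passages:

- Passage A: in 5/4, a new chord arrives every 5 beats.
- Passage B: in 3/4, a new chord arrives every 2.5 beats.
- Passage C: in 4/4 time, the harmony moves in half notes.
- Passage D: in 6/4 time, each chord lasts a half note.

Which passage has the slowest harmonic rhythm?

Passage A

A: 5/5 = 1 chord/bar.
B: 3/2.5 = 1.2 chords/bar.
C: 4/2 = 2 chords/bar.
D: 6/2 = 3 chords/bar.
Slowest is A at 1 chords/bar.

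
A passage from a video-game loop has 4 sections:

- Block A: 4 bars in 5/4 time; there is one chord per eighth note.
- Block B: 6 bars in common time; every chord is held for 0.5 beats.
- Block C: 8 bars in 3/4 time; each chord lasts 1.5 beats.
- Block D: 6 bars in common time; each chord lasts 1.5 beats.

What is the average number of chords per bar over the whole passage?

5 chords per bar

A: 4 × 5 = 20 beats ÷ 0.5 = 40 chords.
B: 6 × 4 = 24 beats ÷ 0.5 = 48 chords.
C: 8 × 3 = 24 beats ÷ 1.5 = 16 chords.
D: 6 × 4 = 24 beats ÷ 1.5 = 16 chords.
Overall: 120 chords over 24 bars → 120/24 = 5 chords per bar.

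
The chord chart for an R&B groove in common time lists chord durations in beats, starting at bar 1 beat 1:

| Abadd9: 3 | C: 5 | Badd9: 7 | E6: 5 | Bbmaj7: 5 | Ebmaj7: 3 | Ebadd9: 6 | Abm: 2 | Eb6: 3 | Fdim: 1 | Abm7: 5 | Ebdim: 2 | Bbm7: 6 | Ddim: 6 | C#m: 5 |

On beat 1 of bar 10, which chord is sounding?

Beat 1 of bar 10 is beat (10−1)×4 + 1 = 37 overall.
Running totals: Abadd9 ends at 3, C ends at 8, Badd9 ends at 15, E6 ends at 20, Bbmaj7 ends at 25, Ebmaj7 ends at 28, Ebadd9 ends at 34, Abm ends at 36, Eb6 ends at 39.
Beat 37 falls within Eb6.

Eb6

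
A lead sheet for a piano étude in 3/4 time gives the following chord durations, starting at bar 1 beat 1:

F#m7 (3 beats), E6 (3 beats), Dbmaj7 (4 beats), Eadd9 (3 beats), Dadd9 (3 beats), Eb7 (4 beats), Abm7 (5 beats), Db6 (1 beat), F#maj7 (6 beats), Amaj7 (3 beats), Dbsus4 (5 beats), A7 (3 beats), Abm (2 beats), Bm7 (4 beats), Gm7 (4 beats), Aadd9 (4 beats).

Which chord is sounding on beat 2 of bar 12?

Beat 2 of bar 12 is beat (12−1)×3 + 2 = 35 overall.
Running totals: F#m7 ends at 3, E6 ends at 6, Dbmaj7 ends at 10, Eadd9 ends at 13, Dadd9 ends at 16, Eb7 ends at 20, Abm7 ends at 25, Db6 ends at 26, F#maj7 ends at 32, Amaj7 ends at 35.
Beat 35 falls within Amaj7.

Amaj7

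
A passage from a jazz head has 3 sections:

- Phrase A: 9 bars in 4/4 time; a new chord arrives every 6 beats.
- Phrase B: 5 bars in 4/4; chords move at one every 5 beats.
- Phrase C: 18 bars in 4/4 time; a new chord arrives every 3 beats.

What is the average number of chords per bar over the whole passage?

17/16 chords per bar

A: 9 bars of 4 beats is 36 beats; at 6 beats each that's 6 chords.
B: 5 bars of 4 beats is 20 beats; at 5 beats each that's 4 chords.
C: 18 bars of 4 beats is 72 beats; at 3 beats each that's 24 chords.
Overall: 34 chords over 32 bars → 34/32 = 17/16 chords per bar.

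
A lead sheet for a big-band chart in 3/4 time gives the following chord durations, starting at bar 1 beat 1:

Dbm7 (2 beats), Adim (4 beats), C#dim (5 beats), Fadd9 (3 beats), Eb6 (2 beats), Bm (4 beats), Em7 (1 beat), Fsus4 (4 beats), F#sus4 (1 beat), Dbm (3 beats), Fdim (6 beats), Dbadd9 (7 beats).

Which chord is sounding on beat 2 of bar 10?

Dbm

Beat 2 of bar 10 is beat (10−1)×3 + 2 = 29 overall.
Running totals: Dbm7 ends at 2, Adim ends at 6, C#dim ends at 11, Fadd9 ends at 14, Eb6 ends at 16, Bm ends at 20, Em7 ends at 21, Fsus4 ends at 25, F#sus4 ends at 26, Dbm ends at 29.
Beat 29 falls within Dbm.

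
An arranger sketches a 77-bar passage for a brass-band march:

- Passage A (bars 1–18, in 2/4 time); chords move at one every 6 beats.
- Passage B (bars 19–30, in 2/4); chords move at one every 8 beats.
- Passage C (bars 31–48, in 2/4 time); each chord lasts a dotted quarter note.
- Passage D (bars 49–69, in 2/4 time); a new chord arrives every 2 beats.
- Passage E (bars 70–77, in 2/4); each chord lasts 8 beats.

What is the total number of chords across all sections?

56 chords

A: 18 bars × 2 beats = 36 beats; 6 beats/chord → 6 chords.
B: 12 bars × 2 beats = 24 beats; 8 beats/chord → 3 chords.
C: 18 bars × 2 beats = 36 beats; 1.5 beats/chord → 24 chords.
D: 21 bars × 2 beats = 42 beats; 2 beats/chord → 21 chords.
E: 8 bars × 2 beats = 16 beats; 8 beats/chord → 2 chords.
Total: 6 + 3 + 24 + 21 + 2 = 56.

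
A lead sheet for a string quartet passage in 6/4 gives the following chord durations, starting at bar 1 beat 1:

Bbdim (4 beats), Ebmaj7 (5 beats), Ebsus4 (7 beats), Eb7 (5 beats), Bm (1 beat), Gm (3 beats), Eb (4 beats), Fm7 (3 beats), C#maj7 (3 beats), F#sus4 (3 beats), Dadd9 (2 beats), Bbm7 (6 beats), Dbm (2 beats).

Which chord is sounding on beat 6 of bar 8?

Dbm

Beat 6 of bar 8 is beat (8−1)×6 + 6 = 48 overall.
Running totals: Bbdim ends at 4, Ebmaj7 ends at 9, Ebsus4 ends at 16, Eb7 ends at 21, Bm ends at 22, Gm ends at 25, Eb ends at 29, Fm7 ends at 32, C#maj7 ends at 35, F#sus4 ends at 38, Dadd9 ends at 40, Bbm7 ends at 46, Dbm ends at 48.
Beat 48 falls within Dbm.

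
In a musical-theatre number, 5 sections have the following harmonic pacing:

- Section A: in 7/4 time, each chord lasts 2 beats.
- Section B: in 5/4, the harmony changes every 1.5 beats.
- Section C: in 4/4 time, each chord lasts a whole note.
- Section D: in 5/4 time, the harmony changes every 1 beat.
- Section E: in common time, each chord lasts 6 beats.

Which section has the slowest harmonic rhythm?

Section E

A: 7/2 = 3.5 chords/bar.
B: 5/1.5 = 10/3 chords/bar.
C: 4/4 = 1 chord/bar.
D: 5/1 = 5 chords/bar.
E: 4/6 = 2/3 chords/bar.
Slowest is E at 2/3 chords/bar.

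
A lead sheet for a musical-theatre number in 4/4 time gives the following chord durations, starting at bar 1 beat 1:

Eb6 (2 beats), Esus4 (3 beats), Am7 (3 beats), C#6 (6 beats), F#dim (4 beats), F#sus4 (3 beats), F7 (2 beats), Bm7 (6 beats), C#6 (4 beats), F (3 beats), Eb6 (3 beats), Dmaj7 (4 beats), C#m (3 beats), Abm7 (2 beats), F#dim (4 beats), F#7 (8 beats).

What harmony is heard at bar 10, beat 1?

Beat 1 of bar 10 is beat (10−1)×4 + 1 = 37 overall.
Running totals: Eb6 ends at 2, Esus4 ends at 5, Am7 ends at 8, C#6 ends at 14, F#dim ends at 18, F#sus4 ends at 21, F7 ends at 23, Bm7 ends at 29, C#6 ends at 33, F ends at 36, Eb6 ends at 39.
Beat 37 falls within Eb6.

Eb6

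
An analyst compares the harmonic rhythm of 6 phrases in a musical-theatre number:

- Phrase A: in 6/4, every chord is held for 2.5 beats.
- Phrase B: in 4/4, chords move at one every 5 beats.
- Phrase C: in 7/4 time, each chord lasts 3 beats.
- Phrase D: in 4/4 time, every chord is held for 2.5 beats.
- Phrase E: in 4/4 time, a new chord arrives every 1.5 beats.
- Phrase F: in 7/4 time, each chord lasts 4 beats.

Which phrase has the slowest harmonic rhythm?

A: each chord is 2.5 beats in 6/4, so 2.4 per bar.
B: each chord is 5 beats in 4/4, so 0.8 per bar.
C: each chord is 3 beats in 7/4, so 7/3 per bar.
D: each chord is 2.5 beats in 4/4, so 1.6 per bar.
E: each chord is 1.5 beats in 4/4, so 8/3 per bar.
F: each chord is 4 beats in 7/4, so 1.75 per bar.
Slowest is B at 0.8 chords/bar.

Phrase B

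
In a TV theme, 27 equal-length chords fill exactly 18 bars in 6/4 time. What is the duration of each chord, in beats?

18 bars × 6 beats/bar = 108 beats total.
108 beats ÷ 27 chords = 4 beats per chord.
(That is a whole note.)

4 beats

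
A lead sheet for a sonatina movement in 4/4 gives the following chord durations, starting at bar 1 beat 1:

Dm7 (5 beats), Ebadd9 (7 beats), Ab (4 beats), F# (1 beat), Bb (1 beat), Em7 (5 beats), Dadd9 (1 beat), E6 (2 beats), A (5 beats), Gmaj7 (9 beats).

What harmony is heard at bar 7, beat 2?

Beat 2 of bar 7 is beat (7−1)×4 + 2 = 26 overall.
Running totals: Dm7 ends at 5, Ebadd9 ends at 12, Ab ends at 16, F# ends at 17, Bb ends at 18, Em7 ends at 23, Dadd9 ends at 24, E6 ends at 26.
Beat 26 falls within E6.

E6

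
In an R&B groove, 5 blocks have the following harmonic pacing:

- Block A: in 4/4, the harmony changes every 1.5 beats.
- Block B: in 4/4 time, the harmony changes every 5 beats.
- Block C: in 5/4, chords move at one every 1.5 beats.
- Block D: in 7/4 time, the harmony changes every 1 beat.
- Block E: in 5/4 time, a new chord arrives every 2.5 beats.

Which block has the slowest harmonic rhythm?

Block B

A: 4/1.5 = 8/3 chords/bar.
B: 4/5 = 0.8 chords/bar.
C: 5/1.5 = 10/3 chords/bar.
D: 7/1 = 7 chords/bar.
E: 5/2.5 = 2 chords/bar.
Slowest is B at 0.8 chords/bar.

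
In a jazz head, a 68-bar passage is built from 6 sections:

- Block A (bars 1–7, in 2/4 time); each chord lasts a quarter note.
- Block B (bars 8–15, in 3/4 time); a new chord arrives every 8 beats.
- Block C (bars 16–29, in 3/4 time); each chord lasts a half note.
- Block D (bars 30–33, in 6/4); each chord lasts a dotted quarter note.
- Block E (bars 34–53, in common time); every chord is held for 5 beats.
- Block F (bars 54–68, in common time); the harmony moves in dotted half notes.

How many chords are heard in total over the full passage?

A has 14 beats and chords last 1 each, so 14 chords.
B has 24 beats and chords last 8 each, so 3 chords.
C has 42 beats and chords last 2 each, so 21 chords.
D has 24 beats and chords last 1.5 each, so 16 chords.
E has 80 beats and chords last 5 each, so 16 chords.
F has 60 beats and chords last 3 each, so 20 chords.
Total: 14 + 3 + 21 + 16 + 16 + 20 = 90.

90 chords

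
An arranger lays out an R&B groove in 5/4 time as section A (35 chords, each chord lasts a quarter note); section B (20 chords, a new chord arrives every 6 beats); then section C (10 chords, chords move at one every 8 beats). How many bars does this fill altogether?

A: 35 × 1 = 35 beats = 7 bars.
B: 20 × 6 = 120 beats = 24 bars.
C: 10 × 8 = 80 beats = 16 bars.
Total: 7 + 24 + 16 = 47 bars.

47 bars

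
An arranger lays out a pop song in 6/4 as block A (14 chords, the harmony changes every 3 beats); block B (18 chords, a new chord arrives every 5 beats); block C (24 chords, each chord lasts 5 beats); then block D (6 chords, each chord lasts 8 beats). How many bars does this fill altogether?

50 bars

A: 14 × 3 = 42 beats = 7 bars.
B: 18 × 5 = 90 beats = 15 bars.
C: 24 × 5 = 120 beats = 20 bars.
D: 6 × 8 = 48 beats = 8 bars.
Total: 7 + 15 + 20 + 8 = 50 bars.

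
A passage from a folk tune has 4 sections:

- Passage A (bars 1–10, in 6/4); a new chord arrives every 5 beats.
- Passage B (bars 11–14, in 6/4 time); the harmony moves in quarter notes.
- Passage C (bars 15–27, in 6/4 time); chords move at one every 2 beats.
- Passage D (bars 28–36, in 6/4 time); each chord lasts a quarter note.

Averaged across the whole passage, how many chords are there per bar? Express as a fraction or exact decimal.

43/12 chords per bar

A: 10 × 6 = 60 beats ÷ 5 = 12 chords.
B: 4 × 6 = 24 beats ÷ 1 = 24 chords.
C: 13 × 6 = 78 beats ÷ 2 = 39 chords.
D: 9 × 6 = 54 beats ÷ 1 = 54 chords.
Overall: 129 chords over 36 bars → 129/36 = 43/12 chords per bar.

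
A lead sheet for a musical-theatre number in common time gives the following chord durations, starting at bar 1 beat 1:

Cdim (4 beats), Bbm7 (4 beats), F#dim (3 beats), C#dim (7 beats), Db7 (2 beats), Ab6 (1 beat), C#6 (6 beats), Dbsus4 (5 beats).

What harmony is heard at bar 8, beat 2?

Beat 2 of bar 8 is beat (8−1)×4 + 2 = 30 overall.
Running totals: Cdim ends at 4, Bbm7 ends at 8, F#dim ends at 11, C#dim ends at 18, Db7 ends at 20, Ab6 ends at 21, C#6 ends at 27, Dbsus4 ends at 32.
Beat 30 falls within Dbsus4.

Dbsus4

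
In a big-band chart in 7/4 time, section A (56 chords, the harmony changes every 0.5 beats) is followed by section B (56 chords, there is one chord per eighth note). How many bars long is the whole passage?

8 bars

A: 56 × 0.5 = 28 beats = 4 bars.
B: 56 × 0.5 = 28 beats = 4 bars.
Total: 4 + 4 = 8 bars.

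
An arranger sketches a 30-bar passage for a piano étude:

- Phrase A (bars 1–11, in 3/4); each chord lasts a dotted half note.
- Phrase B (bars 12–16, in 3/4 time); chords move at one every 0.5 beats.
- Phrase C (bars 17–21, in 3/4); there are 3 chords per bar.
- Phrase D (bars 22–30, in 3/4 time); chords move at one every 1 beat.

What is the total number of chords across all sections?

83 chords

A: 11·3 = 33 beats, 33/3 = 11 chords.
B: 5·3 = 15 beats, 15/0.5 = 30 chords.
C: 5·3 = 15 beats, 15/1 = 15 chords.
D: 9·3 = 27 beats, 27/1 = 27 chords.
Total: 11 + 30 + 15 + 27 = 83.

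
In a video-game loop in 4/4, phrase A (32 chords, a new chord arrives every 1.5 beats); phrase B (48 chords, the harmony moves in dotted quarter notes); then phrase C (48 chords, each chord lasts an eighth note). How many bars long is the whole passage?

A: 32 × 1.5 = 48 beats = 12 bars.
B: 48 × 1.5 = 72 beats = 18 bars.
C: 48 × 0.5 = 24 beats = 6 bars.
Total: 12 + 18 + 6 = 36 bars.

36 bars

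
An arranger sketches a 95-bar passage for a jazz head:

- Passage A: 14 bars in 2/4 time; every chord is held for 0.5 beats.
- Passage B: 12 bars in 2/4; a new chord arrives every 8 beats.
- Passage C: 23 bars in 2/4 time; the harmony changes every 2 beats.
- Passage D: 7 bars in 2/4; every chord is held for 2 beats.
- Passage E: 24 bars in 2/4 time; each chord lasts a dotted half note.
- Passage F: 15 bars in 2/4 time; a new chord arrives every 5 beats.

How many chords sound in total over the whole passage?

A has 28 beats and chords last 0.5 each, so 56 chords.
B has 24 beats and chords last 8 each, so 3 chords.
C has 46 beats and chords last 2 each, so 23 chords.
D has 14 beats and chords last 2 each, so 7 chords.
E has 48 beats and chords last 3 each, so 16 chords.
F has 30 beats and chords last 5 each, so 6 chords.
Total: 56 + 3 + 23 + 7 + 16 + 6 = 111.

111 chords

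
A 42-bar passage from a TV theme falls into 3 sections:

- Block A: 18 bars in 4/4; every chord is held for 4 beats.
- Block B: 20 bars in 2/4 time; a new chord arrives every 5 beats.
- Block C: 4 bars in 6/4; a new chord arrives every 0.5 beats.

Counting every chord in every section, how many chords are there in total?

A: 18·4 = 72 beats, 72/4 = 18 chords.
B: 20·2 = 40 beats, 40/5 = 8 chords.
C: 4·6 = 24 beats, 24/0.5 = 48 chords.
Total: 18 + 8 + 48 = 74.

74 chords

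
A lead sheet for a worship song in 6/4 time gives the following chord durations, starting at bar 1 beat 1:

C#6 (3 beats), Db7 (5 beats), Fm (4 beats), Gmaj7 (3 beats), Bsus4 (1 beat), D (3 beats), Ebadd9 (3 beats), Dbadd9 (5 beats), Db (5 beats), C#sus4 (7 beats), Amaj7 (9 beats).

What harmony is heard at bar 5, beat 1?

Beat 1 of bar 5 is beat (5−1)×6 + 1 = 25 overall.
Running totals: C#6 ends at 3, Db7 ends at 8, Fm ends at 12, Gmaj7 ends at 15, Bsus4 ends at 16, D ends at 19, Ebadd9 ends at 22, Dbadd9 ends at 27.
Beat 25 falls within Dbadd9.

Dbadd9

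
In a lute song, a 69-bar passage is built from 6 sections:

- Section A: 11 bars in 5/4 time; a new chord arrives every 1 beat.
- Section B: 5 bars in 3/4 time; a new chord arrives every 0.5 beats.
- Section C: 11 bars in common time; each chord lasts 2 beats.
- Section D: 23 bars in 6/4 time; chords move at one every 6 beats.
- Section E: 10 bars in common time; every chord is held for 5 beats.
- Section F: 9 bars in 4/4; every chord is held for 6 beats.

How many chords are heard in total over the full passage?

A has 55 beats and chords last 1 each, so 55 chords.
B has 15 beats and chords last 0.5 each, so 30 chords.
C has 44 beats and chords last 2 each, so 22 chords.
D has 138 beats and chords last 6 each, so 23 chords.
E has 40 beats and chords last 5 each, so 8 chords.
F has 36 beats and chords last 6 each, so 6 chords.
Total: 55 + 30 + 22 + 23 + 8 + 6 = 144.

144 chords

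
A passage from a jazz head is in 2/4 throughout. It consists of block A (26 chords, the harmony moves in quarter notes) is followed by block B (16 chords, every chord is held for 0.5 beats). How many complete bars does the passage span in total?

17 bars

A: 26 × 1 = 26 beats = 13 bars.
B: 16 × 0.5 = 8 beats = 4 bars.
Total: 13 + 4 = 17 bars.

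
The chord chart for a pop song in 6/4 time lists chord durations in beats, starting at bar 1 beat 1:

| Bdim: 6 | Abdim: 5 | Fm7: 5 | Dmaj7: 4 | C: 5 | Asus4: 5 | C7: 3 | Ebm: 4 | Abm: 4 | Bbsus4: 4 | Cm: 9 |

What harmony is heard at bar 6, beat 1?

C7

Beat 1 of bar 6 is beat (6−1)×6 + 1 = 31 overall.
Running totals: Bdim ends at 6, Abdim ends at 11, Fm7 ends at 16, Dmaj7 ends at 20, C ends at 25, Asus4 ends at 30, C7 ends at 33.
Beat 31 falls within C7.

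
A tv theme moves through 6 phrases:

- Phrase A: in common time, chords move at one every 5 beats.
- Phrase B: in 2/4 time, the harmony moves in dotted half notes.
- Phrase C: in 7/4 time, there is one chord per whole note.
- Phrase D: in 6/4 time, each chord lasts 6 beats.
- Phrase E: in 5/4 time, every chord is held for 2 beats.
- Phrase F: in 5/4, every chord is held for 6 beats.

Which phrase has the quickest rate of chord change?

Phrase E

A: each chord is 5 beats in 4/4, so 0.8 per bar.
B: each chord is 3 beats in 2/4, so 2/3 per bar.
C: each chord is 4 beats in 7/4, so 1.75 per bar.
D: each chord is 6 beats in 6/4, so 1 per bar.
E: each chord is 2 beats in 5/4, so 2.5 per bar.
F: each chord is 6 beats in 5/4, so 5/6 per bar.
Fastest is E at 2.5 chords/bar.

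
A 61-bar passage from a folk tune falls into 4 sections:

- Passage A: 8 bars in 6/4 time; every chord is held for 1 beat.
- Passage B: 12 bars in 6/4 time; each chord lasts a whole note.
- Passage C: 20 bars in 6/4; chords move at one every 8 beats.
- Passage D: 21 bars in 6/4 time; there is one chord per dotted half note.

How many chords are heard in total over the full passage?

123 chords

A: 8·6 = 48 beats, 48/1 = 48 chords.
B: 12·6 = 72 beats, 72/4 = 18 chords.
C: 20·6 = 120 beats, 120/8 = 15 chords.
D: 21·6 = 126 beats, 126/3 = 42 chords.
Total: 48 + 18 + 15 + 42 = 123.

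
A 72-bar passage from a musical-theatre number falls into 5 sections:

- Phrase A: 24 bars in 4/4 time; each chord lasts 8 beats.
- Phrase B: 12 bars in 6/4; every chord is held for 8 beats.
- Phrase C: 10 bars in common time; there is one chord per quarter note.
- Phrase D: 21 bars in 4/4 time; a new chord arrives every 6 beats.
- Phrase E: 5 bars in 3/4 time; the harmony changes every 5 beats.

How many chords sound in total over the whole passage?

78 chords

A has 96 beats and chords last 8 each, so 12 chords.
B has 72 beats and chords last 8 each, so 9 chords.
C has 40 beats and chords last 1 each, so 40 chords.
D has 84 beats and chords last 6 each, so 14 chords.
E has 15 beats and chords last 5 each, so 3 chords.
Total: 12 + 9 + 40 + 14 + 3 = 78.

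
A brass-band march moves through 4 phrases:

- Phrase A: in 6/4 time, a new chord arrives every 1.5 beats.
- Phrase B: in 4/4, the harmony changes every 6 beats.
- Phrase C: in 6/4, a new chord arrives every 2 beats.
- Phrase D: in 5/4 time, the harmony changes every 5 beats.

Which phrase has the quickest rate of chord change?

A: 6 beats/bar ÷ 1.5 beats/chord = 4 chords/bar.
B: 4 beats/bar ÷ 6 beats/chord = 2/3 chords/bar.
C: 6 beats/bar ÷ 2 beats/chord = 3 chords/bar.
D: 5 beats/bar ÷ 5 beats/chord = 1 chord/bar.
Fastest is A at 4 chords/bar.

Phrase A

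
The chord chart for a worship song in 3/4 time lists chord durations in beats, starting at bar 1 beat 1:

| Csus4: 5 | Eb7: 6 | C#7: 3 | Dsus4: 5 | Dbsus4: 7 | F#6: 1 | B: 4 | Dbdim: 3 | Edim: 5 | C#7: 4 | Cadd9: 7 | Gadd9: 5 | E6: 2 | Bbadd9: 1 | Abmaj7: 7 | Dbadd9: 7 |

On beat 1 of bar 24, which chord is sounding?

Beat 1 of bar 24 is beat (24−1)×3 + 1 = 70 overall.
Running totals: Csus4 ends at 5, Eb7 ends at 11, C#7 ends at 14, Dsus4 ends at 19, Dbsus4 ends at 26, F#6 ends at 27, B ends at 31, Dbdim ends at 34, Edim ends at 39, C#7 ends at 43, Cadd9 ends at 50, Gadd9 ends at 55, E6 ends at 57, Bbadd9 ends at 58, Abmaj7 ends at 65, Dbadd9 ends at 72.
Beat 70 falls within Dbadd9.

Dbadd9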